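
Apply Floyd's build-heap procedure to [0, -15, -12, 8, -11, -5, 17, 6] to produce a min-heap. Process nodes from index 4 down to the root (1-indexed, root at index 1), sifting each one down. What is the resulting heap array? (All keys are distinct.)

[-15, -11, -12, 6, 0, -5, 17, 8]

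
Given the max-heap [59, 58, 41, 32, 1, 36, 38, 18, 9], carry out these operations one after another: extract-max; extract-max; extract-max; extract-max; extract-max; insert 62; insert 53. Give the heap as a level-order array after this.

[62, 32, 53, 1, 18, 9]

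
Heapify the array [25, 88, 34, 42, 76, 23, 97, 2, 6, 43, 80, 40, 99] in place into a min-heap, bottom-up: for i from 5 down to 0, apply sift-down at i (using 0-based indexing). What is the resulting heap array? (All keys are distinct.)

sift down from index 5: already satisfies heap property
sift down from index 4:
  76 vs smaller child 43 at index 9, swap → [25, 88, 34, 42, 43, 23, 97, 2, 6, 76, 80, 40, 99]
sift down from index 3:
  42 vs smaller child 2 at index 7, swap → [25, 88, 34, 2, 43, 23, 97, 42, 6, 76, 80, 40, 99]
sift down from index 2:
  34 vs smaller child 23 at index 5, swap → [25, 88, 23, 2, 43, 34, 97, 42, 6, 76, 80, 40, 99]
sift down from index 1:
  88 vs smaller child 2 at index 3, swap → [25, 2, 23, 88, 43, 34, 97, 42, 6, 76, 80, 40, 99]
  88 vs smaller child 6 at index 8, swap → [25, 2, 23, 6, 43, 34, 97, 42, 88, 76, 80, 40, 99]
sift down from index 0:
  25 vs smaller child 2 at index 1, swap → [2, 25, 23, 6, 43, 34, 97, 42, 88, 76, 80, 40, 99]
  25 vs smaller child 6 at index 3, swap → [2, 6, 23, 25, 43, 34, 97, 42, 88, 76, 80, 40, 99]

[2, 6, 23, 25, 43, 34, 97, 42, 88, 76, 80, 40, 99]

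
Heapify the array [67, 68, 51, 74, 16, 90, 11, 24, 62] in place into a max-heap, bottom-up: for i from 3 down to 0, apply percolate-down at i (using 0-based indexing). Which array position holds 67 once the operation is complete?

sift down from index 3: already satisfies heap property
sift down from index 2:
  51 vs larger child 90 at index 5, swap → [67, 68, 90, 74, 16, 51, 11, 24, 62]
sift down from index 1:
  68 vs larger child 74 at index 3, swap → [67, 74, 90, 68, 16, 51, 11, 24, 62]
sift down from index 0:
  67 vs larger child 90 at index 2, swap → [90, 74, 67, 68, 16, 51, 11, 24, 62]
resulting array: [90, 74, 67, 68, 16, 51, 11, 24, 62]

2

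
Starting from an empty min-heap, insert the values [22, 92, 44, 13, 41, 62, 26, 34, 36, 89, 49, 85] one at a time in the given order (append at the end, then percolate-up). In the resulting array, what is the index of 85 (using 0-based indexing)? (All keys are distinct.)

Insert 22:
  append 22 at index 0 → [22] (no swap needed)
Insert 92:
  append 92 at index 1 → [22, 92] (no swap needed)
Insert 44:
  append 44 at index 2 → [22, 92, 44] (no swap needed)
Insert 13:
  append 13 at index 3 → [22, 92, 44, 13]
  13 < parent 92 at index 1, swap → [22, 13, 44, 92]
  13 < parent 22 at index 0, swap → [13, 22, 44, 92]
Insert 41:
  append 41 at index 4 → [13, 22, 44, 92, 41] (no swap needed)
Insert 62:
  append 62 at index 5 → [13, 22, 44, 92, 41, 62] (no swap needed)
Insert 26:
  append 26 at index 6 → [13, 22, 44, 92, 41, 62, 26]
  26 < parent 44 at index 2, swap → [13, 22, 26, 92, 41, 62, 44]
Insert 34:
  append 34 at index 7 → [13, 22, 26, 92, 41, 62, 44, 34]
  34 < parent 92 at index 3, swap → [13, 22, 26, 34, 41, 62, 44, 92]
Insert 36:
  append 36 at index 8 → [13, 22, 26, 34, 41, 62, 44, 92, 36] (no swap needed)
Insert 89:
  append 89 at index 9 → [13, 22, 26, 34, 41, 62, 44, 92, 36, 89] (no swap needed)
Insert 49:
  append 49 at index 10 → [13, 22, 26, 34, 41, 62, 44, 92, 36, 89, 49] (no swap needed)
Insert 85:
  append 85 at index 11 → [13, 22, 26, 34, 41, 62, 44, 92, 36, 89, 49, 85] (no swap needed)
resulting array: [13, 22, 26, 34, 41, 62, 44, 92, 36, 89, 49, 85]

11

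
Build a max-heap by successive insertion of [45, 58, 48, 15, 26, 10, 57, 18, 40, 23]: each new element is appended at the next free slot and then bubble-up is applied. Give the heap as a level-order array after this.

[58, 45, 57, 40, 26, 10, 48, 15, 18, 23]

Insert 45:
  append 45 at index 0 → [45] (no swap needed)
Insert 58:
  append 58 at index 1 → [45, 58]
  58 > parent 45 at index 0, swap → [58, 45]
Insert 48:
  append 48 at index 2 → [58, 45, 48] (no swap needed)
Insert 15:
  append 15 at index 3 → [58, 45, 48, 15] (no swap needed)
Insert 26:
  append 26 at index 4 → [58, 45, 48, 15, 26] (no swap needed)
Insert 10:
  append 10 at index 5 → [58, 45, 48, 15, 26, 10] (no swap needed)
Insert 57:
  append 57 at index 6 → [58, 45, 48, 15, 26, 10, 57]
  57 > parent 48 at index 2, swap → [58, 45, 57, 15, 26, 10, 48]
Insert 18:
  append 18 at index 7 → [58, 45, 57, 15, 26, 10, 48, 18]
  18 > parent 15 at index 3, swap → [58, 45, 57, 18, 26, 10, 48, 15]
Insert 40:
  append 40 at index 8 → [58, 45, 57, 18, 26, 10, 48, 15, 40]
  40 > parent 18 at index 3, swap → [58, 45, 57, 40, 26, 10, 48, 15, 18]
Insert 23:
  append 23 at index 9 → [58, 45, 57, 40, 26, 10, 48, 15, 18, 23] (no swap needed)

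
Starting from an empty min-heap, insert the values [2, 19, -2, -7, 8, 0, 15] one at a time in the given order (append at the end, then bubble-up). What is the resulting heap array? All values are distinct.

[-7, -2, 0, 19, 8, 2, 15]

Insert 2:
  append 2 at index 0 → [2] (no swap needed)
Insert 19:
  append 19 at index 1 → [2, 19] (no swap needed)
Insert -2:
  append -2 at index 2 → [2, 19, -2]
  -2 < parent 2 at index 0, swap → [-2, 19, 2]
Insert -7:
  append -7 at index 3 → [-2, 19, 2, -7]
  -7 < parent 19 at index 1, swap → [-2, -7, 2, 19]
  -7 < parent -2 at index 0, swap → [-7, -2, 2, 19]
Insert 8:
  append 8 at index 4 → [-7, -2, 2, 19, 8] (no swap needed)
Insert 0:
  append 0 at index 5 → [-7, -2, 2, 19, 8, 0]
  0 < parent 2 at index 2, swap → [-7, -2, 0, 19, 8, 2]
Insert 15:
  append 15 at index 6 → [-7, -2, 0, 19, 8, 2, 15] (no swap needed)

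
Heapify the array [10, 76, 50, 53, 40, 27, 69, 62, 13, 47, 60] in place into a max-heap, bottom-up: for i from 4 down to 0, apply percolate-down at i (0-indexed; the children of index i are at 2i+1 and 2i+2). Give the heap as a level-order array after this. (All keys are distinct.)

sift down from index 4:
  40 vs larger child 60 at index 10, swap → [10, 76, 50, 53, 60, 27, 69, 62, 13, 47, 40]
sift down from index 3:
  53 vs larger child 62 at index 7, swap → [10, 76, 50, 62, 60, 27, 69, 53, 13, 47, 40]
sift down from index 2:
  50 vs larger child 69 at index 6, swap → [10, 76, 69, 62, 60, 27, 50, 53, 13, 47, 40]
sift down from index 1: already satisfies heap property
sift down from index 0:
  10 vs larger child 76 at index 1, swap → [76, 10, 69, 62, 60, 27, 50, 53, 13, 47, 40]
  10 vs larger child 62 at index 3, swap → [76, 62, 69, 10, 60, 27, 50, 53, 13, 47, 40]
  10 vs larger child 53 at index 7, swap → [76, 62, 69, 53, 60, 27, 50, 10, 13, 47, 40]

[76, 62, 69, 53, 60, 27, 50, 10, 13, 47, 40]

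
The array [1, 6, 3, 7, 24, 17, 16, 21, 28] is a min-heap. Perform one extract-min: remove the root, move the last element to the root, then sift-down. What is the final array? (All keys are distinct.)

[3, 6, 16, 7, 24, 17, 28, 21]

remove root 1; move last element 28 to root → [28, 6, 3, 7, 24, 17, 16, 21]
28 vs smaller child 3 at index 2, swap → [3, 6, 28, 7, 24, 17, 16, 21]
28 vs smaller child 16 at index 6, swap → [3, 6, 16, 7, 24, 17, 28, 21]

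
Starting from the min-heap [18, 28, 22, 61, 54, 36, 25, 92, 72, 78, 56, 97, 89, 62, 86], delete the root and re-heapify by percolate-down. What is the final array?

[22, 28, 25, 61, 54, 36, 62, 92, 72, 78, 56, 97, 89, 86]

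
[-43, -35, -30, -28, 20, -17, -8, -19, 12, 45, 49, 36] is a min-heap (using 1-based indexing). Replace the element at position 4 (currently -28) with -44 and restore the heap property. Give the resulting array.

set index 4 from -28 to -44 → [-43, -35, -30, -44, 20, -17, -8, -19, 12, 45, 49, 36]
-44 < parent -35 at index 2, swap → [-43, -44, -30, -35, 20, -17, -8, -19, 12, 45, 49, 36]
-44 < parent -43 at index 1, swap → [-44, -43, -30, -35, 20, -17, -8, -19, 12, 45, 49, 36]

[-44, -43, -30, -35, 20, -17, -8, -19, 12, 45, 49, 36]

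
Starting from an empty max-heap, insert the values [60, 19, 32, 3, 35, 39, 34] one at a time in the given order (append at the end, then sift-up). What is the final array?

[60, 35, 39, 3, 19, 32, 34]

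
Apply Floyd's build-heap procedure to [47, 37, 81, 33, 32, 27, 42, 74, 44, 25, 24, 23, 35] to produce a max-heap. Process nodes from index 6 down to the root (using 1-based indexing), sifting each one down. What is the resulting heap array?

[81, 74, 47, 44, 32, 35, 42, 33, 37, 25, 24, 23, 27]

sift down from index 6:
  27 vs larger child 35 at index 13, swap → [47, 37, 81, 33, 32, 35, 42, 74, 44, 25, 24, 23, 27]
sift down from index 5: already satisfies heap property
sift down from index 4:
  33 vs larger child 74 at index 8, swap → [47, 37, 81, 74, 32, 35, 42, 33, 44, 25, 24, 23, 27]
sift down from index 3: already satisfies heap property
sift down from index 2:
  37 vs larger child 74 at index 4, swap → [47, 74, 81, 37, 32, 35, 42, 33, 44, 25, 24, 23, 27]
  37 vs larger child 44 at index 9, swap → [47, 74, 81, 44, 32, 35, 42, 33, 37, 25, 24, 23, 27]
sift down from index 1:
  47 vs larger child 81 at index 3, swap → [81, 74, 47, 44, 32, 35, 42, 33, 37, 25, 24, 23, 27]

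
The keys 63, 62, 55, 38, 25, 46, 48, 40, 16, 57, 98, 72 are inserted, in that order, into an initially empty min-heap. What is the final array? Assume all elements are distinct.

Insert 63:
  append 63 at index 0 → [63] (no swap needed)
Insert 62:
  append 62 at index 1 → [63, 62]
  62 < parent 63 at index 0, swap → [62, 63]
Insert 55:
  append 55 at index 2 → [62, 63, 55]
  55 < parent 62 at index 0, swap → [55, 63, 62]
Insert 38:
  append 38 at index 3 → [55, 63, 62, 38]
  38 < parent 63 at index 1, swap → [55, 38, 62, 63]
  38 < parent 55 at index 0, swap → [38, 55, 62, 63]
Insert 25:
  append 25 at index 4 → [38, 55, 62, 63, 25]
  25 < parent 55 at index 1, swap → [38, 25, 62, 63, 55]
  25 < parent 38 at index 0, swap → [25, 38, 62, 63, 55]
Insert 46:
  append 46 at index 5 → [25, 38, 62, 63, 55, 46]
  46 < parent 62 at index 2, swap → [25, 38, 46, 63, 55, 62]
Insert 48:
  append 48 at index 6 → [25, 38, 46, 63, 55, 62, 48] (no swap needed)
Insert 40:
  append 40 at index 7 → [25, 38, 46, 63, 55, 62, 48, 40]
  40 < parent 63 at index 3, swap → [25, 38, 46, 40, 55, 62, 48, 63]
Insert 16:
  append 16 at index 8 → [25, 38, 46, 40, 55, 62, 48, 63, 16]
  16 < parent 40 at index 3, swap → [25, 38, 46, 16, 55, 62, 48, 63, 40]
  16 < parent 38 at index 1, swap → [25, 16, 46, 38, 55, 62, 48, 63, 40]
  16 < parent 25 at index 0, swap → [16, 25, 46, 38, 55, 62, 48, 63, 40]
Insert 57:
  append 57 at index 9 → [16, 25, 46, 38, 55, 62, 48, 63, 40, 57] (no swap needed)
Insert 98:
  append 98 at index 10 → [16, 25, 46, 38, 55, 62, 48, 63, 40, 57, 98] (no swap needed)
Insert 72:
  append 72 at index 11 → [16, 25, 46, 38, 55, 62, 48, 63, 40, 57, 98, 72] (no swap needed)

[16, 25, 46, 38, 55, 62, 48, 63, 40, 57, 98, 72]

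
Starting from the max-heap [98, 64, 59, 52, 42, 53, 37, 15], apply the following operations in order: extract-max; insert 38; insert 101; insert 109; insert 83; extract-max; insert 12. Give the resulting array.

extract-max → returns 98:
  remove root 98; move last element 15 to root → [15, 64, 59, 52, 42, 53, 37]
  15 vs larger child 64 at index 1, swap → [64, 15, 59, 52, 42, 53, 37]
  15 vs larger child 52 at index 3, swap → [64, 52, 59, 15, 42, 53, 37]
insert 38:
  append 38 at index 7 → [64, 52, 59, 15, 42, 53, 37, 38]
  38 > parent 15 at index 3, swap → [64, 52, 59, 38, 42, 53, 37, 15]
insert 101:
  append 101 at index 8 → [64, 52, 59, 38, 42, 53, 37, 15, 101]
  101 > parent 38 at index 3, swap → [64, 52, 59, 101, 42, 53, 37, 15, 38]
  101 > parent 52 at index 1, swap → [64, 101, 59, 52, 42, 53, 37, 15, 38]
  101 > parent 64 at index 0, swap → [101, 64, 59, 52, 42, 53, 37, 15, 38]
insert 109:
  append 109 at index 9 → [101, 64, 59, 52, 42, 53, 37, 15, 38, 109]
  109 > parent 42 at index 4, swap → [101, 64, 59, 52, 109, 53, 37, 15, 38, 42]
  109 > parent 64 at index 1, swap → [101, 109, 59, 52, 64, 53, 37, 15, 38, 42]
  109 > parent 101 at index 0, swap → [109, 101, 59, 52, 64, 53, 37, 15, 38, 42]
insert 83:
  append 83 at index 10 → [109, 101, 59, 52, 64, 53, 37, 15, 38, 42, 83]
  83 > parent 64 at index 4, swap → [109, 101, 59, 52, 83, 53, 37, 15, 38, 42, 64]
extract-max → returns 109:
  remove root 109; move last element 64 to root → [64, 101, 59, 52, 83, 53, 37, 15, 38, 42]
  64 vs larger child 101 at index 1, swap → [101, 64, 59, 52, 83, 53, 37, 15, 38, 42]
  64 vs larger child 83 at index 4, swap → [101, 83, 59, 52, 64, 53, 37, 15, 38, 42]
insert 12:
  append 12 at index 10 → [101, 83, 59, 52, 64, 53, 37, 15, 38, 42, 12] (no swap needed)

[101, 83, 59, 52, 64, 53, 37, 15, 38, 42, 12]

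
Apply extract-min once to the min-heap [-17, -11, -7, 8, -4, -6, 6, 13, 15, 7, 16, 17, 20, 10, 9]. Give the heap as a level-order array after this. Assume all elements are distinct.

[-11, -4, -7, 8, 7, -6, 6, 13, 15, 9, 16, 17, 20, 10]

remove root -17; move last element 9 to root → [9, -11, -7, 8, -4, -6, 6, 13, 15, 7, 16, 17, 20, 10]
9 vs smaller child -11 at index 1, swap → [-11, 9, -7, 8, -4, -6, 6, 13, 15, 7, 16, 17, 20, 10]
9 vs smaller child -4 at index 4, swap → [-11, -4, -7, 8, 9, -6, 6, 13, 15, 7, 16, 17, 20, 10]
9 vs smaller child 7 at index 9, swap → [-11, -4, -7, 8, 7, -6, 6, 13, 15, 9, 16, 17, 20, 10]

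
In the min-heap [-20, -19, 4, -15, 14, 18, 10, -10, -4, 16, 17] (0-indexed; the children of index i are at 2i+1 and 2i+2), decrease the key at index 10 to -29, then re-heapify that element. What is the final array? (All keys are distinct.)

set index 10 from 17 to -29 → [-20, -19, 4, -15, 14, 18, 10, -10, -4, 16, -29]
-29 < parent 14 at index 4, swap → [-20, -19, 4, -15, -29, 18, 10, -10, -4, 16, 14]
-29 < parent -19 at index 1, swap → [-20, -29, 4, -15, -19, 18, 10, -10, -4, 16, 14]
-29 < parent -20 at index 0, swap → [-29, -20, 4, -15, -19, 18, 10, -10, -4, 16, 14]

[-29, -20, 4, -15, -19, 18, 10, -10, -4, 16, 14]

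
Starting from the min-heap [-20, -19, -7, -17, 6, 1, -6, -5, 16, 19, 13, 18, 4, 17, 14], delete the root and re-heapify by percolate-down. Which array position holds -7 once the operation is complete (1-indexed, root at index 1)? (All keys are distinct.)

3

remove root -20; move last element 14 to root → [14, -19, -7, -17, 6, 1, -6, -5, 16, 19, 13, 18, 4, 17]
14 vs smaller child -19 at index 2, swap → [-19, 14, -7, -17, 6, 1, -6, -5, 16, 19, 13, 18, 4, 17]
14 vs smaller child -17 at index 4, swap → [-19, -17, -7, 14, 6, 1, -6, -5, 16, 19, 13, 18, 4, 17]
14 vs smaller child -5 at index 8, swap → [-19, -17, -7, -5, 6, 1, -6, 14, 16, 19, 13, 18, 4, 17]
resulting array: [-19, -17, -7, -5, 6, 1, -6, 14, 16, 19, 13, 18, 4, 17]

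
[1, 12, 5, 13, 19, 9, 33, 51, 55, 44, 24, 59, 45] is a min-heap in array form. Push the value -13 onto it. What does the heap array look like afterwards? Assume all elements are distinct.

[-13, 12, 1, 13, 19, 9, 5, 51, 55, 44, 24, 59, 45, 33]

append -13 at index 13 → [1, 12, 5, 13, 19, 9, 33, 51, 55, 44, 24, 59, 45, -13]
-13 < parent 33 at index 6, swap → [1, 12, 5, 13, 19, 9, -13, 51, 55, 44, 24, 59, 45, 33]
-13 < parent 5 at index 2, swap → [1, 12, -13, 13, 19, 9, 5, 51, 55, 44, 24, 59, 45, 33]
-13 < parent 1 at index 0, swap → [-13, 12, 1, 13, 19, 9, 5, 51, 55, 44, 24, 59, 45, 33]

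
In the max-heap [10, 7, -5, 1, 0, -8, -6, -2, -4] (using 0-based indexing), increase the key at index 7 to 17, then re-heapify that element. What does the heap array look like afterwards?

set index 7 from -2 to 17 → [10, 7, -5, 1, 0, -8, -6, 17, -4]
17 > parent 1 at index 3, swap → [10, 7, -5, 17, 0, -8, -6, 1, -4]
17 > parent 7 at index 1, swap → [10, 17, -5, 7, 0, -8, -6, 1, -4]
17 > parent 10 at index 0, swap → [17, 10, -5, 7, 0, -8, -6, 1, -4]

[17, 10, -5, 7, 0, -8, -6, 1, -4]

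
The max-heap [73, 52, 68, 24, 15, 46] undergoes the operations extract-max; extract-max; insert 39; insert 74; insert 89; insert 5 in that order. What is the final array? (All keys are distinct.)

extract-max → returns 73:
  remove root 73; move last element 46 to root → [46, 52, 68, 24, 15]
  46 vs larger child 68 at index 2, swap → [68, 52, 46, 24, 15]
extract-max → returns 68:
  remove root 68; move last element 15 to root → [15, 52, 46, 24]
  15 vs larger child 52 at index 1, swap → [52, 15, 46, 24]
  15 vs only child 24 at index 3, swap → [52, 24, 46, 15]
insert 39:
  append 39 at index 4 → [52, 24, 46, 15, 39]
  39 > parent 24 at index 1, swap → [52, 39, 46, 15, 24]
insert 74:
  append 74 at index 5 → [52, 39, 46, 15, 24, 74]
  74 > parent 46 at index 2, swap → [52, 39, 74, 15, 24, 46]
  74 > parent 52 at index 0, swap → [74, 39, 52, 15, 24, 46]
insert 89:
  append 89 at index 6 → [74, 39, 52, 15, 24, 46, 89]
  89 > parent 52 at index 2, swap → [74, 39, 89, 15, 24, 46, 52]
  89 > parent 74 at index 0, swap → [89, 39, 74, 15, 24, 46, 52]
insert 5:
  append 5 at index 7 → [89, 39, 74, 15, 24, 46, 52, 5] (no swap needed)

[89, 39, 74, 15, 24, 46, 52, 5]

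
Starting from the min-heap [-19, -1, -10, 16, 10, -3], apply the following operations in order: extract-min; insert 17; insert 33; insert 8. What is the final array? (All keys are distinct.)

[-10, -1, -3, 8, 10, 17, 33, 16]

extract-min → returns -19:
  remove root -19; move last element -3 to root → [-3, -1, -10, 16, 10]
  -3 vs smaller child -10 at index 2, swap → [-10, -1, -3, 16, 10]
insert 17:
  append 17 at index 5 → [-10, -1, -3, 16, 10, 17] (no swap needed)
insert 33:
  append 33 at index 6 → [-10, -1, -3, 16, 10, 17, 33] (no swap needed)
insert 8:
  append 8 at index 7 → [-10, -1, -3, 16, 10, 17, 33, 8]
  8 < parent 16 at index 3, swap → [-10, -1, -3, 8, 10, 17, 33, 16]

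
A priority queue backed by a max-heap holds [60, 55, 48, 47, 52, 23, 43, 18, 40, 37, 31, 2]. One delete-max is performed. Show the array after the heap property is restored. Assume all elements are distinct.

[55, 52, 48, 47, 37, 23, 43, 18, 40, 2, 31]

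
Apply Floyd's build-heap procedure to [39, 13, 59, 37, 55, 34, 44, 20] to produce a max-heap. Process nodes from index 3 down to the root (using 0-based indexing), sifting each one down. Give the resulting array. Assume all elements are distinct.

sift down from index 3: already satisfies heap property
sift down from index 2: already satisfies heap property
sift down from index 1:
  13 vs larger child 55 at index 4, swap → [39, 55, 59, 37, 13, 34, 44, 20]
sift down from index 0:
  39 vs larger child 59 at index 2, swap → [59, 55, 39, 37, 13, 34, 44, 20]
  39 vs larger child 44 at index 6, swap → [59, 55, 44, 37, 13, 34, 39, 20]

[59, 55, 44, 37, 13, 34, 39, 20]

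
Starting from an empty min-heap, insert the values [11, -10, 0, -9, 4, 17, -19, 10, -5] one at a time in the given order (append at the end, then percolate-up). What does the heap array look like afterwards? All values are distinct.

[-19, -9, -10, -5, 4, 17, 0, 11, 10]

Insert 11:
  append 11 at index 0 → [11] (no swap needed)
Insert -10:
  append -10 at index 1 → [11, -10]
  -10 < parent 11 at index 0, swap → [-10, 11]
Insert 0:
  append 0 at index 2 → [-10, 11, 0] (no swap needed)
Insert -9:
  append -9 at index 3 → [-10, 11, 0, -9]
  -9 < parent 11 at index 1, swap → [-10, -9, 0, 11]
Insert 4:
  append 4 at index 4 → [-10, -9, 0, 11, 4] (no swap needed)
Insert 17:
  append 17 at index 5 → [-10, -9, 0, 11, 4, 17] (no swap needed)
Insert -19:
  append -19 at index 6 → [-10, -9, 0, 11, 4, 17, -19]
  -19 < parent 0 at index 2, swap → [-10, -9, -19, 11, 4, 17, 0]
  -19 < parent -10 at index 0, swap → [-19, -9, -10, 11, 4, 17, 0]
Insert 10:
  append 10 at index 7 → [-19, -9, -10, 11, 4, 17, 0, 10]
  10 < parent 11 at index 3, swap → [-19, -9, -10, 10, 4, 17, 0, 11]
Insert -5:
  append -5 at index 8 → [-19, -9, -10, 10, 4, 17, 0, 11, -5]
  -5 < parent 10 at index 3, swap → [-19, -9, -10, -5, 4, 17, 0, 11, 10]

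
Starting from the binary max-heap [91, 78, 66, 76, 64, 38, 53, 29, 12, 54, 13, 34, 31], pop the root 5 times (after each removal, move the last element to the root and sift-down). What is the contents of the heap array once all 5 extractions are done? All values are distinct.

extract-max #1 returns 91:
  remove root 91; move last element 31 to root → [31, 78, 66, 76, 64, 38, 53, 29, 12, 54, 13, 34]
  31 vs larger child 78 at index 1, swap → [78, 31, 66, 76, 64, 38, 53, 29, 12, 54, 13, 34]
  31 vs larger child 76 at index 3, swap → [78, 76, 66, 31, 64, 38, 53, 29, 12, 54, 13, 34]
extract-max #2 returns 78:
  remove root 78; move last element 34 to root → [34, 76, 66, 31, 64, 38, 53, 29, 12, 54, 13]
  34 vs larger child 76 at index 1, swap → [76, 34, 66, 31, 64, 38, 53, 29, 12, 54, 13]
  34 vs larger child 64 at index 4, swap → [76, 64, 66, 31, 34, 38, 53, 29, 12, 54, 13]
  34 vs larger child 54 at index 9, swap → [76, 64, 66, 31, 54, 38, 53, 29, 12, 34, 13]
extract-max #3 returns 76:
  remove root 76; move last element 13 to root → [13, 64, 66, 31, 54, 38, 53, 29, 12, 34]
  13 vs larger child 66 at index 2, swap → [66, 64, 13, 31, 54, 38, 53, 29, 12, 34]
  13 vs larger child 53 at index 6, swap → [66, 64, 53, 31, 54, 38, 13, 29, 12, 34]
extract-max #4 returns 66:
  remove root 66; move last element 34 to root → [34, 64, 53, 31, 54, 38, 13, 29, 12]
  34 vs larger child 64 at index 1, swap → [64, 34, 53, 31, 54, 38, 13, 29, 12]
  34 vs larger child 54 at index 4, swap → [64, 54, 53, 31, 34, 38, 13, 29, 12]
extract-max #5 returns 64:
  remove root 64; move last element 12 to root → [12, 54, 53, 31, 34, 38, 13, 29]
  12 vs larger child 54 at index 1, swap → [54, 12, 53, 31, 34, 38, 13, 29]
  12 vs larger child 34 at index 4, swap → [54, 34, 53, 31, 12, 38, 13, 29]

[54, 34, 53, 31, 12, 38, 13, 29]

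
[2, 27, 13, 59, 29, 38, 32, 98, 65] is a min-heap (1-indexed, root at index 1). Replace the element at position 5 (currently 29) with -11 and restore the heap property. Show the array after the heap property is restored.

set index 5 from 29 to -11 → [2, 27, 13, 59, -11, 38, 32, 98, 65]
-11 < parent 27 at index 2, swap → [2, -11, 13, 59, 27, 38, 32, 98, 65]
-11 < parent 2 at index 1, swap → [-11, 2, 13, 59, 27, 38, 32, 98, 65]

[-11, 2, 13, 59, 27, 38, 32, 98, 65]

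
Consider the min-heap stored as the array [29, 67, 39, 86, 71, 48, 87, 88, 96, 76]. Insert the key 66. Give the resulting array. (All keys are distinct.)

[29, 66, 39, 86, 67, 48, 87, 88, 96, 76, 71]

append 66 at index 10 → [29, 67, 39, 86, 71, 48, 87, 88, 96, 76, 66]
66 < parent 71 at index 4, swap → [29, 67, 39, 86, 66, 48, 87, 88, 96, 76, 71]
66 < parent 67 at index 1, swap → [29, 66, 39, 86, 67, 48, 87, 88, 96, 76, 71]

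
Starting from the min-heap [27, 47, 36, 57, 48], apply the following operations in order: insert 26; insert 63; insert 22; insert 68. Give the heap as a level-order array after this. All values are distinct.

[22, 26, 27, 47, 48, 36, 63, 57, 68]

insert 26:
  append 26 at index 5 → [27, 47, 36, 57, 48, 26]
  26 < parent 36 at index 2, swap → [27, 47, 26, 57, 48, 36]
  26 < parent 27 at index 0, swap → [26, 47, 27, 57, 48, 36]
insert 63:
  append 63 at index 6 → [26, 47, 27, 57, 48, 36, 63] (no swap needed)
insert 22:
  append 22 at index 7 → [26, 47, 27, 57, 48, 36, 63, 22]
  22 < parent 57 at index 3, swap → [26, 47, 27, 22, 48, 36, 63, 57]
  22 < parent 47 at index 1, swap → [26, 22, 27, 47, 48, 36, 63, 57]
  22 < parent 26 at index 0, swap → [22, 26, 27, 47, 48, 36, 63, 57]
insert 68:
  append 68 at index 8 → [22, 26, 27, 47, 48, 36, 63, 57, 68] (no swap needed)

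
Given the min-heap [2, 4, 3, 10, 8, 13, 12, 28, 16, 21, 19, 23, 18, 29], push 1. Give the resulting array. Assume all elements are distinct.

[1, 4, 2, 10, 8, 13, 3, 28, 16, 21, 19, 23, 18, 29, 12]

append 1 at index 14 → [2, 4, 3, 10, 8, 13, 12, 28, 16, 21, 19, 23, 18, 29, 1]
1 < parent 12 at index 6, swap → [2, 4, 3, 10, 8, 13, 1, 28, 16, 21, 19, 23, 18, 29, 12]
1 < parent 3 at index 2, swap → [2, 4, 1, 10, 8, 13, 3, 28, 16, 21, 19, 23, 18, 29, 12]
1 < parent 2 at index 0, swap → [1, 4, 2, 10, 8, 13, 3, 28, 16, 21, 19, 23, 18, 29, 12]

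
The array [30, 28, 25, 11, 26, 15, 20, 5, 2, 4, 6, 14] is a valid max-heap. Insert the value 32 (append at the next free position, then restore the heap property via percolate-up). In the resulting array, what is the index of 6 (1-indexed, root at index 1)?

11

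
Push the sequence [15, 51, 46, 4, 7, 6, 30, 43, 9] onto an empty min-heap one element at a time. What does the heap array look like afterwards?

[4, 7, 6, 9, 15, 46, 30, 51, 43]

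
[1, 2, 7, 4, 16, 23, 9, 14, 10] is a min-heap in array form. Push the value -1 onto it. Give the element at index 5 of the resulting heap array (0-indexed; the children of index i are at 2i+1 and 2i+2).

append -1 at index 9 → [1, 2, 7, 4, 16, 23, 9, 14, 10, -1]
-1 < parent 16 at index 4, swap → [1, 2, 7, 4, -1, 23, 9, 14, 10, 16]
-1 < parent 2 at index 1, swap → [1, -1, 7, 4, 2, 23, 9, 14, 10, 16]
-1 < parent 1 at index 0, swap → [-1, 1, 7, 4, 2, 23, 9, 14, 10, 16]
resulting array: [-1, 1, 7, 4, 2, 23, 9, 14, 10, 16]

23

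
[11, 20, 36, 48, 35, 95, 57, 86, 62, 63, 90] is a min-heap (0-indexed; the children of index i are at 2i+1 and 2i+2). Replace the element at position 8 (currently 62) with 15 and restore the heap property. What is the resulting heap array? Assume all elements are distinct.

set index 8 from 62 to 15 → [11, 20, 36, 48, 35, 95, 57, 86, 15, 63, 90]
15 < parent 48 at index 3, swap → [11, 20, 36, 15, 35, 95, 57, 86, 48, 63, 90]
15 < parent 20 at index 1, swap → [11, 15, 36, 20, 35, 95, 57, 86, 48, 63, 90]

[11, 15, 36, 20, 35, 95, 57, 86, 48, 63, 90]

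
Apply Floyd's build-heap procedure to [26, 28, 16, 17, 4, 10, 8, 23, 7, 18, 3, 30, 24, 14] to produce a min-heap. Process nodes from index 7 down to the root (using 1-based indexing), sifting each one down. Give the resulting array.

sift down from index 7: already satisfies heap property
sift down from index 6: already satisfies heap property
sift down from index 5:
  4 vs smaller child 3 at index 11, swap → [26, 28, 16, 17, 3, 10, 8, 23, 7, 18, 4, 30, 24, 14]
sift down from index 4:
  17 vs smaller child 7 at index 9, swap → [26, 28, 16, 7, 3, 10, 8, 23, 17, 18, 4, 30, 24, 14]
sift down from index 3:
  16 vs smaller child 8 at index 7, swap → [26, 28, 8, 7, 3, 10, 16, 23, 17, 18, 4, 30, 24, 14]
  16 vs only child 14 at index 14, swap → [26, 28, 8, 7, 3, 10, 14, 23, 17, 18, 4, 30, 24, 16]
sift down from index 2:
  28 vs smaller child 3 at index 5, swap → [26, 3, 8, 7, 28, 10, 14, 23, 17, 18, 4, 30, 24, 16]
  28 vs smaller child 4 at index 11, swap → [26, 3, 8, 7, 4, 10, 14, 23, 17, 18, 28, 30, 24, 16]
sift down from index 1:
  26 vs smaller child 3 at index 2, swap → [3, 26, 8, 7, 4, 10, 14, 23, 17, 18, 28, 30, 24, 16]
  26 vs smaller child 4 at index 5, swap → [3, 4, 8, 7, 26, 10, 14, 23, 17, 18, 28, 30, 24, 16]
  26 vs smaller child 18 at index 10, swap → [3, 4, 8, 7, 18, 10, 14, 23, 17, 26, 28, 30, 24, 16]

[3, 4, 8, 7, 18, 10, 14, 23, 17, 26, 28, 30, 24, 16]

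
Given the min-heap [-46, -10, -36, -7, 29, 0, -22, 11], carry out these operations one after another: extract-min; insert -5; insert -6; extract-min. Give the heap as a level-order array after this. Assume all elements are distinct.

[-22, -10, -6, -7, 29, 0, 11, -5]

extract-min → returns -46:
  remove root -46; move last element 11 to root → [11, -10, -36, -7, 29, 0, -22]
  11 vs smaller child -36 at index 2, swap → [-36, -10, 11, -7, 29, 0, -22]
  11 vs smaller child -22 at index 6, swap → [-36, -10, -22, -7, 29, 0, 11]
insert -5:
  append -5 at index 7 → [-36, -10, -22, -7, 29, 0, 11, -5] (no swap needed)
insert -6:
  append -6 at index 8 → [-36, -10, -22, -7, 29, 0, 11, -5, -6] (no swap needed)
extract-min → returns -36:
  remove root -36; move last element -6 to root → [-6, -10, -22, -7, 29, 0, 11, -5]
  -6 vs smaller child -22 at index 2, swap → [-22, -10, -6, -7, 29, 0, 11, -5]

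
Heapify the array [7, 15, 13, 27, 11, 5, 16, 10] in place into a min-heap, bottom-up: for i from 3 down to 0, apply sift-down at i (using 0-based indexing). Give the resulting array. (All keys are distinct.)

[5, 10, 7, 15, 11, 13, 16, 27]

sift down from index 3:
  27 vs only child 10 at index 7, swap → [7, 15, 13, 10, 11, 5, 16, 27]
sift down from index 2:
  13 vs smaller child 5 at index 5, swap → [7, 15, 5, 10, 11, 13, 16, 27]
sift down from index 1:
  15 vs smaller child 10 at index 3, swap → [7, 10, 5, 15, 11, 13, 16, 27]
sift down from index 0:
  7 vs smaller child 5 at index 2, swap → [5, 10, 7, 15, 11, 13, 16, 27]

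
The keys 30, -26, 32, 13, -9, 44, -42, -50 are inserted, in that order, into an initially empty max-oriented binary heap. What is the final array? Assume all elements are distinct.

[44, 13, 32, -26, -9, 30, -42, -50]

Insert 30:
  append 30 at index 0 → [30] (no swap needed)
Insert -26:
  append -26 at index 1 → [30, -26] (no swap needed)
Insert 32:
  append 32 at index 2 → [30, -26, 32]
  32 > parent 30 at index 0, swap → [32, -26, 30]
Insert 13:
  append 13 at index 3 → [32, -26, 30, 13]
  13 > parent -26 at index 1, swap → [32, 13, 30, -26]
Insert -9:
  append -9 at index 4 → [32, 13, 30, -26, -9] (no swap needed)
Insert 44:
  append 44 at index 5 → [32, 13, 30, -26, -9, 44]
  44 > parent 30 at index 2, swap → [32, 13, 44, -26, -9, 30]
  44 > parent 32 at index 0, swap → [44, 13, 32, -26, -9, 30]
Insert -42:
  append -42 at index 6 → [44, 13, 32, -26, -9, 30, -42] (no swap needed)
Insert -50:
  append -50 at index 7 → [44, 13, 32, -26, -9, 30, -42, -50] (no swap needed)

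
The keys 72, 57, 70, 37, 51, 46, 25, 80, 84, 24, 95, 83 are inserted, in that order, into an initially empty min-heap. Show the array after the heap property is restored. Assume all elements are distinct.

Insert 72:
  append 72 at index 0 → [72] (no swap needed)
Insert 57:
  append 57 at index 1 → [72, 57]
  57 < parent 72 at index 0, swap → [57, 72]
Insert 70:
  append 70 at index 2 → [57, 72, 70] (no swap needed)
Insert 37:
  append 37 at index 3 → [57, 72, 70, 37]
  37 < parent 72 at index 1, swap → [57, 37, 70, 72]
  37 < parent 57 at index 0, swap → [37, 57, 70, 72]
Insert 51:
  append 51 at index 4 → [37, 57, 70, 72, 51]
  51 < parent 57 at index 1, swap → [37, 51, 70, 72, 57]
Insert 46:
  append 46 at index 5 → [37, 51, 70, 72, 57, 46]
  46 < parent 70 at index 2, swap → [37, 51, 46, 72, 57, 70]
Insert 25:
  append 25 at index 6 → [37, 51, 46, 72, 57, 70, 25]
  25 < parent 46 at index 2, swap → [37, 51, 25, 72, 57, 70, 46]
  25 < parent 37 at index 0, swap → [25, 51, 37, 72, 57, 70, 46]
Insert 80:
  append 80 at index 7 → [25, 51, 37, 72, 57, 70, 46, 80] (no swap needed)
Insert 84:
  append 84 at index 8 → [25, 51, 37, 72, 57, 70, 46, 80, 84] (no swap needed)
Insert 24:
  append 24 at index 9 → [25, 51, 37, 72, 57, 70, 46, 80, 84, 24]
  24 < parent 57 at index 4, swap → [25, 51, 37, 72, 24, 70, 46, 80, 84, 57]
  24 < parent 51 at index 1, swap → [25, 24, 37, 72, 51, 70, 46, 80, 84, 57]
  24 < parent 25 at index 0, swap → [24, 25, 37, 72, 51, 70, 46, 80, 84, 57]
Insert 95:
  append 95 at index 10 → [24, 25, 37, 72, 51, 70, 46, 80, 84, 57, 95] (no swap needed)
Insert 83:
  append 83 at index 11 → [24, 25, 37, 72, 51, 70, 46, 80, 84, 57, 95, 83] (no swap needed)

[24, 25, 37, 72, 51, 70, 46, 80, 84, 57, 95, 83]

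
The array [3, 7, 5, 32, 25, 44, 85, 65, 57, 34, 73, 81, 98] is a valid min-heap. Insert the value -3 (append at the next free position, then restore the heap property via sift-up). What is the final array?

append -3 at index 13 → [3, 7, 5, 32, 25, 44, 85, 65, 57, 34, 73, 81, 98, -3]
-3 < parent 85 at index 6, swap → [3, 7, 5, 32, 25, 44, -3, 65, 57, 34, 73, 81, 98, 85]
-3 < parent 5 at index 2, swap → [3, 7, -3, 32, 25, 44, 5, 65, 57, 34, 73, 81, 98, 85]
-3 < parent 3 at index 0, swap → [-3, 7, 3, 32, 25, 44, 5, 65, 57, 34, 73, 81, 98, 85]

[-3, 7, 3, 32, 25, 44, 5, 65, 57, 34, 73, 81, 98, 85]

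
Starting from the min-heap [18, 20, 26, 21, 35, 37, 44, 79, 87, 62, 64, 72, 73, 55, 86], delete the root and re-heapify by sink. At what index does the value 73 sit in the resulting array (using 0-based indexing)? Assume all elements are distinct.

remove root 18; move last element 86 to root → [86, 20, 26, 21, 35, 37, 44, 79, 87, 62, 64, 72, 73, 55]
86 vs smaller child 20 at index 1, swap → [20, 86, 26, 21, 35, 37, 44, 79, 87, 62, 64, 72, 73, 55]
86 vs smaller child 21 at index 3, swap → [20, 21, 26, 86, 35, 37, 44, 79, 87, 62, 64, 72, 73, 55]
86 vs smaller child 79 at index 7, swap → [20, 21, 26, 79, 35, 37, 44, 86, 87, 62, 64, 72, 73, 55]
resulting array: [20, 21, 26, 79, 35, 37, 44, 86, 87, 62, 64, 72, 73, 55]

12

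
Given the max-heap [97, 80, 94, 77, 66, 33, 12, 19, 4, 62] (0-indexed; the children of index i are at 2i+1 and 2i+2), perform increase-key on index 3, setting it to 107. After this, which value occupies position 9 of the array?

62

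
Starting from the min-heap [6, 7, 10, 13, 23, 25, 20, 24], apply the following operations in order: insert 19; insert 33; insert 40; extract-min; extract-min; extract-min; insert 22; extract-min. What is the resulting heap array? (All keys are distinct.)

insert 19:
  append 19 at index 8 → [6, 7, 10, 13, 23, 25, 20, 24, 19] (no swap needed)
insert 33:
  append 33 at index 9 → [6, 7, 10, 13, 23, 25, 20, 24, 19, 33] (no swap needed)
insert 40:
  append 40 at index 10 → [6, 7, 10, 13, 23, 25, 20, 24, 19, 33, 40] (no swap needed)
extract-min → returns 6:
  remove root 6; move last element 40 to root → [40, 7, 10, 13, 23, 25, 20, 24, 19, 33]
  40 vs smaller child 7 at index 1, swap → [7, 40, 10, 13, 23, 25, 20, 24, 19, 33]
  40 vs smaller child 13 at index 3, swap → [7, 13, 10, 40, 23, 25, 20, 24, 19, 33]
  40 vs smaller child 19 at index 8, swap → [7, 13, 10, 19, 23, 25, 20, 24, 40, 33]
extract-min → returns 7:
  remove root 7; move last element 33 to root → [33, 13, 10, 19, 23, 25, 20, 24, 40]
  33 vs smaller child 10 at index 2, swap → [10, 13, 33, 19, 23, 25, 20, 24, 40]
  33 vs smaller child 20 at index 6, swap → [10, 13, 20, 19, 23, 25, 33, 24, 40]
extract-min → returns 10:
  remove root 10; move last element 40 to root → [40, 13, 20, 19, 23, 25, 33, 24]
  40 vs smaller child 13 at index 1, swap → [13, 40, 20, 19, 23, 25, 33, 24]
  40 vs smaller child 19 at index 3, swap → [13, 19, 20, 40, 23, 25, 33, 24]
  40 vs only child 24 at index 7, swap → [13, 19, 20, 24, 23, 25, 33, 40]
insert 22:
  append 22 at index 8 → [13, 19, 20, 24, 23, 25, 33, 40, 22]
  22 < parent 24 at index 3, swap → [13, 19, 20, 22, 23, 25, 33, 40, 24]
extract-min → returns 13:
  remove root 13; move last element 24 to root → [24, 19, 20, 22, 23, 25, 33, 40]
  24 vs smaller child 19 at index 1, swap → [19, 24, 20, 22, 23, 25, 33, 40]
  24 vs smaller child 22 at index 3, swap → [19, 22, 20, 24, 23, 25, 33, 40]

[19, 22, 20, 24, 23, 25, 33, 40]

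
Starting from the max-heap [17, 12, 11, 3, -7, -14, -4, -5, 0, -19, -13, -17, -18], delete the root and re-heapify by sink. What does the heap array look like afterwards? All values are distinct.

[12, 3, 11, 0, -7, -14, -4, -5, -18, -19, -13, -17]

remove root 17; move last element -18 to root → [-18, 12, 11, 3, -7, -14, -4, -5, 0, -19, -13, -17]
-18 vs larger child 12 at index 1, swap → [12, -18, 11, 3, -7, -14, -4, -5, 0, -19, -13, -17]
-18 vs larger child 3 at index 3, swap → [12, 3, 11, -18, -7, -14, -4, -5, 0, -19, -13, -17]
-18 vs larger child 0 at index 8, swap → [12, 3, 11, 0, -7, -14, -4, -5, -18, -19, -13, -17]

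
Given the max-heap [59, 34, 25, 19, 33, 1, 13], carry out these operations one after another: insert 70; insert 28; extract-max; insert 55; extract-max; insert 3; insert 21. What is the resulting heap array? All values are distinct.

insert 70:
  append 70 at index 7 → [59, 34, 25, 19, 33, 1, 13, 70]
  70 > parent 19 at index 3, swap → [59, 34, 25, 70, 33, 1, 13, 19]
  70 > parent 34 at index 1, swap → [59, 70, 25, 34, 33, 1, 13, 19]
  70 > parent 59 at index 0, swap → [70, 59, 25, 34, 33, 1, 13, 19]
insert 28:
  append 28 at index 8 → [70, 59, 25, 34, 33, 1, 13, 19, 28] (no swap needed)
extract-max → returns 70:
  remove root 70; move last element 28 to root → [28, 59, 25, 34, 33, 1, 13, 19]
  28 vs larger child 59 at index 1, swap → [59, 28, 25, 34, 33, 1, 13, 19]
  28 vs larger child 34 at index 3, swap → [59, 34, 25, 28, 33, 1, 13, 19]
insert 55:
  append 55 at index 8 → [59, 34, 25, 28, 33, 1, 13, 19, 55]
  55 > parent 28 at index 3, swap → [59, 34, 25, 55, 33, 1, 13, 19, 28]
  55 > parent 34 at index 1, swap → [59, 55, 25, 34, 33, 1, 13, 19, 28]
extract-max → returns 59:
  remove root 59; move last element 28 to root → [28, 55, 25, 34, 33, 1, 13, 19]
  28 vs larger child 55 at index 1, swap → [55, 28, 25, 34, 33, 1, 13, 19]
  28 vs larger child 34 at index 3, swap → [55, 34, 25, 28, 33, 1, 13, 19]
insert 3:
  append 3 at index 8 → [55, 34, 25, 28, 33, 1, 13, 19, 3] (no swap needed)
insert 21:
  append 21 at index 9 → [55, 34, 25, 28, 33, 1, 13, 19, 3, 21] (no swap needed)

[55, 34, 25, 28, 33, 1, 13, 19, 3, 21]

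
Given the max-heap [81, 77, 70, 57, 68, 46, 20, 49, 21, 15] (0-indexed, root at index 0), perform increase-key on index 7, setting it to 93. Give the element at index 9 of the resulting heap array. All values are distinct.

15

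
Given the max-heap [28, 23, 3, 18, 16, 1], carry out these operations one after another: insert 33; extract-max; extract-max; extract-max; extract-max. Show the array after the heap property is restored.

[16, 1, 3]

insert 33:
  append 33 at index 6 → [28, 23, 3, 18, 16, 1, 33]
  33 > parent 3 at index 2, swap → [28, 23, 33, 18, 16, 1, 3]
  33 > parent 28 at index 0, swap → [33, 23, 28, 18, 16, 1, 3]
extract-max → returns 33:
  remove root 33; move last element 3 to root → [3, 23, 28, 18, 16, 1]
  3 vs larger child 28 at index 2, swap → [28, 23, 3, 18, 16, 1]
extract-max → returns 28:
  remove root 28; move last element 1 to root → [1, 23, 3, 18, 16]
  1 vs larger child 23 at index 1, swap → [23, 1, 3, 18, 16]
  1 vs larger child 18 at index 3, swap → [23, 18, 3, 1, 16]
extract-max → returns 23:
  remove root 23; move last element 16 to root → [16, 18, 3, 1]
  16 vs larger child 18 at index 1, swap → [18, 16, 3, 1]
extract-max → returns 18:
  remove root 18; move last element 1 to root → [1, 16, 3]
  1 vs larger child 16 at index 1, swap → [16, 1, 3]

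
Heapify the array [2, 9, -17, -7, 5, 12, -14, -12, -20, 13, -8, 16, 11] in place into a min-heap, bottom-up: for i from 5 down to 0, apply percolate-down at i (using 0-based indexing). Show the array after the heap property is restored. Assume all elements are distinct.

[-20, -12, -17, -7, -8, 11, -14, 9, 2, 13, 5, 16, 12]

sift down from index 5:
  12 vs smaller child 11 at index 12, swap → [2, 9, -17, -7, 5, 11, -14, -12, -20, 13, -8, 16, 12]
sift down from index 4:
  5 vs smaller child -8 at index 10, swap → [2, 9, -17, -7, -8, 11, -14, -12, -20, 13, 5, 16, 12]
sift down from index 3:
  -7 vs smaller child -20 at index 8, swap → [2, 9, -17, -20, -8, 11, -14, -12, -7, 13, 5, 16, 12]
sift down from index 2: already satisfies heap property
sift down from index 1:
  9 vs smaller child -20 at index 3, swap → [2, -20, -17, 9, -8, 11, -14, -12, -7, 13, 5, 16, 12]
  9 vs smaller child -12 at index 7, swap → [2, -20, -17, -12, -8, 11, -14, 9, -7, 13, 5, 16, 12]
sift down from index 0:
  2 vs smaller child -20 at index 1, swap → [-20, 2, -17, -12, -8, 11, -14, 9, -7, 13, 5, 16, 12]
  2 vs smaller child -12 at index 3, swap → [-20, -12, -17, 2, -8, 11, -14, 9, -7, 13, 5, 16, 12]
  2 vs smaller child -7 at index 8, swap → [-20, -12, -17, -7, -8, 11, -14, 9, 2, 13, 5, 16, 12]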